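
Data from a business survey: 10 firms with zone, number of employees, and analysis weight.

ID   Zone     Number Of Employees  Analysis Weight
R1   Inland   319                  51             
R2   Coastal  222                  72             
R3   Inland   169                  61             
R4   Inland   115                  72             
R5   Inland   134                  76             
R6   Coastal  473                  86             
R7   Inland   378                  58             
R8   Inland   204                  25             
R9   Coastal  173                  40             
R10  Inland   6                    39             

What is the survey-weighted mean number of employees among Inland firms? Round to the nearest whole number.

189

Inland rows: R1, R3, R4, R5, R7, R8, R10
Weighted sum = 319×51 + 169×61 + 115×72 + 134×76 + 378×58 + 204×25 + 6×39
  = 72300
Sum of weights = 51 + 61 + 72 + 76 + 58 + 25 + 39 = 382
Weighted mean = 72300 / 382 = 189.26702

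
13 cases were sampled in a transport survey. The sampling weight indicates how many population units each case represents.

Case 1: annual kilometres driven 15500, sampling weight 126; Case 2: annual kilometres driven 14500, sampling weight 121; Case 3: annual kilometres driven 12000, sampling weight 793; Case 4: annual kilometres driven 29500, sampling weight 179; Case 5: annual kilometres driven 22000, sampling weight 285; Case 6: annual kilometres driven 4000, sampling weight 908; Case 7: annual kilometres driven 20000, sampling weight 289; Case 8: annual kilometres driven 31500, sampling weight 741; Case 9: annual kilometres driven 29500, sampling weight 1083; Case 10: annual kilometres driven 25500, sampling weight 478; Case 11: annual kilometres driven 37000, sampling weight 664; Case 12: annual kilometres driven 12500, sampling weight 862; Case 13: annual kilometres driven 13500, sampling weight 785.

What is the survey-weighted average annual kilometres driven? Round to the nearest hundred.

20200

Weighted sum = 147605500
Sum of weights = 7314
Weighted mean = 147605500 / 7314 = 20181.228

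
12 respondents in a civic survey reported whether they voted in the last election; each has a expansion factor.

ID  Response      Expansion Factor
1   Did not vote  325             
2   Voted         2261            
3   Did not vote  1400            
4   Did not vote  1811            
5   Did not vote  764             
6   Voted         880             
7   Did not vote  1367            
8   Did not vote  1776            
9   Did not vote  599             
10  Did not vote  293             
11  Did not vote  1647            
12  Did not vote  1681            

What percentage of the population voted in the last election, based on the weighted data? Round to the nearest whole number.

21

Sum of weights for 'Voted' = 2261 + 880 = 3141
Total weight = 325 + 2261 + 1400 + 1811 + 764 + 880 + 1367 + 1776 + 599 + 293 + 1647 + 1681 = 14804
Weighted proportion = 3141 / 14804 = 0.21217239 → 21.217239%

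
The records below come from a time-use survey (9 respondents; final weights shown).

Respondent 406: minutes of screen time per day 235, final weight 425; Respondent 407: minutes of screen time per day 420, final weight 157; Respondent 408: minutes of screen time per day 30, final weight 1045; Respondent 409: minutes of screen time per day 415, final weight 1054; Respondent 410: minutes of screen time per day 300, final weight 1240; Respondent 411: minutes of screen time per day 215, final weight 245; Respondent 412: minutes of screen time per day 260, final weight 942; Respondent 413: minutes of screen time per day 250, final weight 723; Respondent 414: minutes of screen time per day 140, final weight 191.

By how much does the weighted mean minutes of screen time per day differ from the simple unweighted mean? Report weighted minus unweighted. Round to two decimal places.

-0.64

Unweighted sum = 235 + 420 + 30 + 415 + 300 + 215 + 260 + 250 + 140 = 2265
Unweighted mean = 2265 / 9 = 251.66667
Weighted sum = 235×425 + 420×157 + 30×1045 + 415×1054 + 300×1240 + 215×245 + 260×942 + 250×723 + 140×191
  = 1511660
Sum of weights = 425 + 157 + 1045 + 1054 + 1240 + 245 + 942 + 723 + 191 = 6022
Weighted mean = 1511660 / 6022 = 251.02292
Difference (weighted minus unweighted) = -0.64375069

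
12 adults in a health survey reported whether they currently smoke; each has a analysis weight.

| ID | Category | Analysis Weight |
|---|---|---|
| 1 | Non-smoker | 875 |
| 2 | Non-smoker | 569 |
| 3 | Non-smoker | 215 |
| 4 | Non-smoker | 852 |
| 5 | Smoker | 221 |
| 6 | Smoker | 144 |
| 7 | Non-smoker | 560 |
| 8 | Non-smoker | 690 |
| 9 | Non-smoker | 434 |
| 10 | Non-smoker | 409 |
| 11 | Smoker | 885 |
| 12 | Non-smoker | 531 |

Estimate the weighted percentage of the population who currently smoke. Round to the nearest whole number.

Sum of weights for 'Smoker' = 221 + 144 + 885 = 1250
Total weight = 875 + 569 + 215 + 852 + 221 + 144 + 560 + 690 + 434 + 409 + 885 + 531 = 6385
Weighted proportion = 1250 / 6385 = 0.19577134 → 19.577134%

20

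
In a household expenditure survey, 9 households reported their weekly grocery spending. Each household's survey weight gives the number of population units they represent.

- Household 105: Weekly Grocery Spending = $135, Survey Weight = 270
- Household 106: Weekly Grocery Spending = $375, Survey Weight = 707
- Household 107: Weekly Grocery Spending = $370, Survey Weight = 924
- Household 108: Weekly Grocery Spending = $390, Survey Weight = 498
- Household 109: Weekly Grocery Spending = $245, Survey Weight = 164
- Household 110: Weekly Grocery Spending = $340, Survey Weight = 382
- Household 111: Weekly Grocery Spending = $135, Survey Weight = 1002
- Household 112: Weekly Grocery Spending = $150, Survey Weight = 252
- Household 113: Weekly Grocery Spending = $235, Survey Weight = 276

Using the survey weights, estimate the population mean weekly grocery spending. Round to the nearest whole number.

Weighted sum = 135×270 + 375×707 + 370×924 + 390×498 + 245×164 + 340×382 + 135×1002 + 150×252 + 235×276
  = 36450 + 265125 + 341880 + 194220 + 40180 + 129880 + 135270 + 37800 + 64860 = 1245665
Sum of weights = 270 + 707 + 924 + 498 + 164 + 382 + 1002 + 252 + 276 = 4475
Weighted mean = 1245665 / 4475 = 278.36089

278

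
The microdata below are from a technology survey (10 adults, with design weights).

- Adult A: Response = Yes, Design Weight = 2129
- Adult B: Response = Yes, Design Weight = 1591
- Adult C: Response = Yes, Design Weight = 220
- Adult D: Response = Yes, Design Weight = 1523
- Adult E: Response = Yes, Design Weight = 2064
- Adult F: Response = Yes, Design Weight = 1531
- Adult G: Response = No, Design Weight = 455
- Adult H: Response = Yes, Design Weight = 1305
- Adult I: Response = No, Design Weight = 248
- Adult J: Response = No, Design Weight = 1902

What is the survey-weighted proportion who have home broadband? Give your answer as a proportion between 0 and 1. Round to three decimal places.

0.799

Sum of weights for 'Yes' = 2129 + 1591 + 220 + 1523 + 2064 + 1531 + 1305 = 10363
Total weight = 2129 + 1591 + 220 + 1523 + 2064 + 1531 + 455 + 1305 + 248 + 1902 = 12968
Weighted proportion = 10363 / 12968 = 0.79912091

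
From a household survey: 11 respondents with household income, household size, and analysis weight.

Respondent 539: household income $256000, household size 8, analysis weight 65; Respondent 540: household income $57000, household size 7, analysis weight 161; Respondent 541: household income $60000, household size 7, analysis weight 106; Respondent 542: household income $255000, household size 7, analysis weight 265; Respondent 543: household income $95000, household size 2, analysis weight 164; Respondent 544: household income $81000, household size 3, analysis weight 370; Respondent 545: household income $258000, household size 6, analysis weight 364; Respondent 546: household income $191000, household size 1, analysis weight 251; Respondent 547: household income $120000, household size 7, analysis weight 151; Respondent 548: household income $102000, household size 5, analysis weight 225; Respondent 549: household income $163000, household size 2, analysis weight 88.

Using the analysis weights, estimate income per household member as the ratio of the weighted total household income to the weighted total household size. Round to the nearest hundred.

32700

Σ wᵢ·y = 256000×65 + 57000×161 + 60000×106 + 255000×265 + 95000×164 + 81000×370 + 258000×364 + 191000×251 + 120000×151 + 102000×225 + 163000×88
  = 16640000 + 9177000 + 6360000 + 67575000 + 15580000 + 29970000 + 93912000 + 47941000 + 18120000 + 22950000 + 14344000 = 342569000
Σ wᵢ·x = 8×65 + 7×161 + 7×106 + 7×265 + 2×164 + 3×370 + 6×364 + 1×251 + 7×151 + 5×225 + 2×88
  = 10475
Ratio = 342569000 / 10475 = 32703.484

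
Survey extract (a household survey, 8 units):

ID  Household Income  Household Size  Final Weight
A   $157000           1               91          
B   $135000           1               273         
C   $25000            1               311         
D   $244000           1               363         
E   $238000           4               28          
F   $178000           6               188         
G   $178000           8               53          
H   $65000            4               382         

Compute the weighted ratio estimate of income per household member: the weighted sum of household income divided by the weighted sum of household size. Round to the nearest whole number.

52454

Σ wᵢ·y = 157000×91 + 135000×273 + 25000×311 + 244000×363 + 238000×28 + 178000×188 + 178000×53 + 65000×382
  = 14287000 + 36855000 + 7775000 + 88572000 + 6664000 + 33464000 + 9434000 + 24830000 = 221881000
Σ wᵢ·x = 1×91 + 1×273 + 1×311 + 1×363 + 4×28 + 6×188 + 8×53 + 4×382
  = 91 + 273 + 311 + 363 + 112 + 1128 + 424 + 1528 = 4230
Ratio = 221881000 / 4230 = 52454.137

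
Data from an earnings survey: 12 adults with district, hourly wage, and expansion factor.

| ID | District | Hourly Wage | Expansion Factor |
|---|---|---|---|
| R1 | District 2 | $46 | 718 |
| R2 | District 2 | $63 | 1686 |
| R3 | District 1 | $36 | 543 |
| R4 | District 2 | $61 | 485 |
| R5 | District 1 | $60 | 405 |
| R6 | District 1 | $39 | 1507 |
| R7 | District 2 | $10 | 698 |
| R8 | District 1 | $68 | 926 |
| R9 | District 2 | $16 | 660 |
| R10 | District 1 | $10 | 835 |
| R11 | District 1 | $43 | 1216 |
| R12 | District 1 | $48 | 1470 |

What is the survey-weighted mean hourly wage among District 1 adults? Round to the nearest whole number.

43

District 1 rows: R3, R5, R6, R8, R10, R11, R12
Weighted sum = 36×543 + 60×405 + 39×1507 + 68×926 + 10×835 + 43×1216 + 48×1470
  = 19548 + 24300 + 58773 + 62968 + 8350 + 52288 + 70560 = 296787
Sum of weights = 543 + 405 + 1507 + 926 + 835 + 1216 + 1470 = 6902
Weighted mean = 296787 / 6902 = 43.000145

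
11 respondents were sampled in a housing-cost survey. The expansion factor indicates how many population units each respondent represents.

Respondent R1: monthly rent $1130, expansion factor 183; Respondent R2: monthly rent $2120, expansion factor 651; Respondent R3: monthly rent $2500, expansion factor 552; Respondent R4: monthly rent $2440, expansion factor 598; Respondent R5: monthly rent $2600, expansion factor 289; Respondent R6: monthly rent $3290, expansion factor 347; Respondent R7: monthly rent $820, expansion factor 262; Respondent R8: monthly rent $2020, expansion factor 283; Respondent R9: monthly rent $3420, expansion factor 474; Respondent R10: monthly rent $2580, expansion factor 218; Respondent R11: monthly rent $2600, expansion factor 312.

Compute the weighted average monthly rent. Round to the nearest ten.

2420

Weighted sum = 1130×183 + 2120×651 + 2500×552 + 2440×598 + 2600×289 + 3290×347 + 820×262 + 2020×283 + 3420×474 + 2580×218 + 2600×312
  = 206790 + 1380120 + 1380000 + 1459120 + 751400 + 1141630 + 214840 + 571660 + 1621080 + 562440 + 811200 = 10100280
Sum of weights = 4169
Weighted mean = 10100280 / 4169 = 2422.7105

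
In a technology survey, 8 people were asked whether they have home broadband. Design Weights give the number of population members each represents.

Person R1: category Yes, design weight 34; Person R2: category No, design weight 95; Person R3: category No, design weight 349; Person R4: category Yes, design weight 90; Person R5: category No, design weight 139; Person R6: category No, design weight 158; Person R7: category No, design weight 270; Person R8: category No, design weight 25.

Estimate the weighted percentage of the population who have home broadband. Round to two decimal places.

Sum of weights for 'Yes' = 34 + 90 = 124
Total weight = 1160
Weighted proportion = 124 / 1160 = 0.10689655 → 10.689655%

10.69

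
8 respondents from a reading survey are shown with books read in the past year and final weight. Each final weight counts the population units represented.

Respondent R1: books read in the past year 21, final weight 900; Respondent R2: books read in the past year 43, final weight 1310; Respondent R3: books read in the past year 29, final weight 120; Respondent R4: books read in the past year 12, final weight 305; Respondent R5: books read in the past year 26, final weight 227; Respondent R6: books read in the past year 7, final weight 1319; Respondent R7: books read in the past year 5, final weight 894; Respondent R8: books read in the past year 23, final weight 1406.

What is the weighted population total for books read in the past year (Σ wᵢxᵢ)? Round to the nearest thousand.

Weighted total = 21×900 + 43×1310 + 29×120 + 12×305 + 26×227 + 7×1319 + 5×894 + 23×1406
  = 134313

134000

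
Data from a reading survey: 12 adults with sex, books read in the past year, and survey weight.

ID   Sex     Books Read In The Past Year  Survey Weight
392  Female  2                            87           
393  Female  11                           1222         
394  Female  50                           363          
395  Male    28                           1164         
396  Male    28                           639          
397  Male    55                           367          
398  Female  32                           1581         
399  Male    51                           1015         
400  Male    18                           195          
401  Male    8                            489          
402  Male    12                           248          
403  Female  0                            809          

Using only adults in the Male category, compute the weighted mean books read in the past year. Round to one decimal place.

Male rows: 395, 396, 397, 399, 400, 401, 402
Weighted sum = 28×1164 + 28×639 + 55×367 + 51×1015 + 18×195 + 8×489 + 12×248
  = 32592 + 17892 + 20185 + 51765 + 3510 + 3912 + 2976 = 132832
Sum of weights = 4117
Weighted mean = 132832 / 4117 = 32.26427

32.3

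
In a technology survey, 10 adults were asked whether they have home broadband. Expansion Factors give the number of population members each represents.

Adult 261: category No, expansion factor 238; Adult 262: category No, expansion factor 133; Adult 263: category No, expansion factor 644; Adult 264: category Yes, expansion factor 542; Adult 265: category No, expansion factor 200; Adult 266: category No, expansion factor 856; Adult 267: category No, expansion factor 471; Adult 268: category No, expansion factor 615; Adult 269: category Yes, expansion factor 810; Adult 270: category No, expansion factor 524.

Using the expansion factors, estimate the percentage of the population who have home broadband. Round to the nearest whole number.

Sum of weights for 'Yes' = 542 + 810 = 1352
Total weight = 5033
Weighted proportion = 1352 / 5033 = 0.26862706 → 26.862706%

27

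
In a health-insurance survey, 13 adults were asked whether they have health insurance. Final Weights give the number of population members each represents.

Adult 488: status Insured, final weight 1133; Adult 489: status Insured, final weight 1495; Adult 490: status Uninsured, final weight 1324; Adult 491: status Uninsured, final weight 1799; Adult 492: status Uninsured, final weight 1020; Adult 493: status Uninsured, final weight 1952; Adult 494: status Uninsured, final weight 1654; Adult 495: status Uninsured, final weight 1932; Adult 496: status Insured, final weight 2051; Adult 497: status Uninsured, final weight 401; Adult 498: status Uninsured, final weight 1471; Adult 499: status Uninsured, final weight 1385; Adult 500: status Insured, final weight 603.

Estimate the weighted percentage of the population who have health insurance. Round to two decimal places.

28.99

Sum of weights for 'Insured' = 1133 + 1495 + 2051 + 603 = 5282
Total weight = 18220
Weighted proportion = 5282 / 18220 = 0.28990121 → 28.990121%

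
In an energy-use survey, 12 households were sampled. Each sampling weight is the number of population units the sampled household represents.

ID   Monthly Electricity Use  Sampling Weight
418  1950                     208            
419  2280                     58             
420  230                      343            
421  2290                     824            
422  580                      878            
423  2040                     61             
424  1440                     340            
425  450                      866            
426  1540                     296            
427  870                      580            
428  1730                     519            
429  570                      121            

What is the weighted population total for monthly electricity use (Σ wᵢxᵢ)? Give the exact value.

Weighted total = 1950×208 + 2280×58 + 230×343 + 2290×824 + 580×878 + 2040×61 + 1440×340 + 450×866 + 1540×296 + 870×580 + 1730×519 + 570×121
  = 405600 + 132240 + 78890 + 1886960 + 509240 + 124440 + 489600 + 389700 + 455840 + 504600 + 897870 + 68970 = 5943950

5943950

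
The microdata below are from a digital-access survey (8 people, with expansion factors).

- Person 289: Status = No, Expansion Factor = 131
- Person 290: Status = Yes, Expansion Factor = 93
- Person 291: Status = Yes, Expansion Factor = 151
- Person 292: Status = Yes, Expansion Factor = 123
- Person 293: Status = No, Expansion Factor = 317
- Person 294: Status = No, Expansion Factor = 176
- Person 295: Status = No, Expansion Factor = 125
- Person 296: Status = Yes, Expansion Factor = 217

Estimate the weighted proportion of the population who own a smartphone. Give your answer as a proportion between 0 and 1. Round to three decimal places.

0.438

Sum of weights for 'Yes' = 93 + 151 + 123 + 217 = 584
Total weight = 131 + 93 + 151 + 123 + 317 + 176 + 125 + 217 = 1333
Weighted proportion = 584 / 1333 = 0.43810953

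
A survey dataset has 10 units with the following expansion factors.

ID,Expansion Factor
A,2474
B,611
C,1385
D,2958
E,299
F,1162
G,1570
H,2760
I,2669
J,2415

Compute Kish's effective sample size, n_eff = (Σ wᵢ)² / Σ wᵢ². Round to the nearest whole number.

Σ wᵢ = 2474 + 611 + 1385 + 2958 + 299 + 1162 + 1570 + 2760 + 2669 + 2415 = 18303
Σ wᵢ² = 6120676 + 373321 + 1918225 + 8749764 + 89401 + 1350244 + 2464900 + 7617600 + 7123561 + 5832225 = 41639917
n_eff = 18303² / 41639917 = 334999809 / 41639917 = 8.0451603

8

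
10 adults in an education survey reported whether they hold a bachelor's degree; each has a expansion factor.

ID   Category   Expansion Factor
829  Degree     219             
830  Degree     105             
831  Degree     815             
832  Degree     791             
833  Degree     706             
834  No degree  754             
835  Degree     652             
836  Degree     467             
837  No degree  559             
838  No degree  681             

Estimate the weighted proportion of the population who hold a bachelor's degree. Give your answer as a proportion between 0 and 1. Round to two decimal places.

0.65

Sum of weights for 'Degree' = 219 + 105 + 815 + 791 + 706 + 652 + 467 = 3755
Total weight = 219 + 105 + 815 + 791 + 706 + 754 + 652 + 467 + 559 + 681 = 5749
Weighted proportion = 3755 / 5749 = 0.65315707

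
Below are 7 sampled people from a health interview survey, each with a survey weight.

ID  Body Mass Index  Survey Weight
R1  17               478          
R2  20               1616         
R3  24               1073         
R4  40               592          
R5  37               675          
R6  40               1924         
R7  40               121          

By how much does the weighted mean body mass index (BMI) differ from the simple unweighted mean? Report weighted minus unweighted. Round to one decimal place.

Unweighted sum = 17 + 20 + 24 + 40 + 37 + 40 + 40 = 218
Unweighted mean = 218 / 7 = 31.142857
Weighted sum = 17×478 + 20×1616 + 24×1073 + 40×592 + 37×675 + 40×1924 + 40×121
  = 8126 + 32320 + 25752 + 23680 + 24975 + 76960 + 4840 = 196653
Sum of weights = 478 + 1616 + 1073 + 592 + 675 + 1924 + 121 = 6479
Weighted mean = 196653 / 6479 = 30.352369
Difference (weighted minus unweighted) = -0.79048795

-0.8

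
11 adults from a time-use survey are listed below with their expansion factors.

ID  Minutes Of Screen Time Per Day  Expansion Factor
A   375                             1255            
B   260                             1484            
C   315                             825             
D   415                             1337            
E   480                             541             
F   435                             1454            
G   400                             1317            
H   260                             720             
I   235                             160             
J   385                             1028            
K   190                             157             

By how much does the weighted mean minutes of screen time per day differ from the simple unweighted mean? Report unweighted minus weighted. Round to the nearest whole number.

-23

Unweighted sum = 375 + 260 + 315 + 415 + 480 + 435 + 400 + 260 + 235 + 385 + 190 = 3750
Unweighted mean = 3750 / 11 = 340.90909
Weighted sum = 375×1255 + 260×1484 + 315×825 + 415×1337 + 480×541 + 435×1454 + 400×1317 + 260×720 + 235×160 + 385×1028 + 190×157
  = 470625 + 385840 + 259875 + 554855 + 259680 + 632490 + 526800 + 187200 + 37600 + 395780 + 29830 = 3740575
Sum of weights = 1255 + 1484 + 825 + 1337 + 541 + 1454 + 1317 + 720 + 160 + 1028 + 157 = 10278
Weighted mean = 3740575 / 10278 = 363.93997
Difference (unweighted minus weighted) = -23.030878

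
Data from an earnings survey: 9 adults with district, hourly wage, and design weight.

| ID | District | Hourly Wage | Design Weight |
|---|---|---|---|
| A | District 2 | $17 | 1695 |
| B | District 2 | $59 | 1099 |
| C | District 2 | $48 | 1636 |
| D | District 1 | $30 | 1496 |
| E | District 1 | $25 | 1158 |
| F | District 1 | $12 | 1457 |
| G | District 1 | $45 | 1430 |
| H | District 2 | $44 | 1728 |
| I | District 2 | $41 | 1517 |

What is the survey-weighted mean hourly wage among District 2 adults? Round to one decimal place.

40.4

District 2 rows: A, B, C, H, I
Weighted sum = 17×1695 + 59×1099 + 48×1636 + 44×1728 + 41×1517
  = 28815 + 64841 + 78528 + 76032 + 62197 = 310413
Sum of weights = 1695 + 1099 + 1636 + 1728 + 1517 = 7675
Weighted mean = 310413 / 7675 = 40.444691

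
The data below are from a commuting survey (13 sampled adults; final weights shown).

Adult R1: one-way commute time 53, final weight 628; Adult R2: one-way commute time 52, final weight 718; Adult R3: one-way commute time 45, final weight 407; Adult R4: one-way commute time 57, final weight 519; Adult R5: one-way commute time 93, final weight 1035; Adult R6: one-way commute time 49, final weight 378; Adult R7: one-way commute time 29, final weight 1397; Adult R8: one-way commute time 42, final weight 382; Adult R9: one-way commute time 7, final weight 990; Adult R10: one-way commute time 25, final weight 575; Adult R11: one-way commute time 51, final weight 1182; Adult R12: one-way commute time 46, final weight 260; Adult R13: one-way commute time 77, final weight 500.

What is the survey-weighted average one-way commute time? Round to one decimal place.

Weighted sum = 421899
Sum of weights = 8971
Weighted mean = 421899 / 8971 = 47.029205

47.0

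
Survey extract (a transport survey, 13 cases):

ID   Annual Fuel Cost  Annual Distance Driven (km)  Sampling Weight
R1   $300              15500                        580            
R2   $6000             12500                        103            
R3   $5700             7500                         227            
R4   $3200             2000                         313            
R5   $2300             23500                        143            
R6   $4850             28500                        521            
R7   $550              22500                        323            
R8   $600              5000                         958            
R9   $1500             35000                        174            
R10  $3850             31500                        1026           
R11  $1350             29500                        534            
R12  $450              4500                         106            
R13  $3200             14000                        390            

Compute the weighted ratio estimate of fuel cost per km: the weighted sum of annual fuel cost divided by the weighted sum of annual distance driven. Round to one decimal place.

0.1

Σ wᵢ·y = 12923400
Σ wᵢ·x = 102971500
Ratio = 12923400 / 102971500 = 0.12550463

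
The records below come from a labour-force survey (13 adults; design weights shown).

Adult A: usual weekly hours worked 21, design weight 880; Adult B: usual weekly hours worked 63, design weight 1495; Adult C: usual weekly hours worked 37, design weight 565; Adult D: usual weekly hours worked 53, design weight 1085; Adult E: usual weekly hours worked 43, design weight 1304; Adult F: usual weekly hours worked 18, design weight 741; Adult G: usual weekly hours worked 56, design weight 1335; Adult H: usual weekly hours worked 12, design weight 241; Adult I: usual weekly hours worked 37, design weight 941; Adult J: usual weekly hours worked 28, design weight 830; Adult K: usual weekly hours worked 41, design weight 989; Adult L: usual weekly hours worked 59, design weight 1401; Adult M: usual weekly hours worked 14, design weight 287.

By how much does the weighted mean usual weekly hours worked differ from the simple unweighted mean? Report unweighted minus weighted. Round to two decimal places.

-6.20

Unweighted sum = 482
Unweighted mean = 482 / 13 = 37.076923
Weighted sum = 523420
Sum of weights = 12094
Weighted mean = 523420 / 12094 = 43.279312
Difference (unweighted minus weighted) = -6.202389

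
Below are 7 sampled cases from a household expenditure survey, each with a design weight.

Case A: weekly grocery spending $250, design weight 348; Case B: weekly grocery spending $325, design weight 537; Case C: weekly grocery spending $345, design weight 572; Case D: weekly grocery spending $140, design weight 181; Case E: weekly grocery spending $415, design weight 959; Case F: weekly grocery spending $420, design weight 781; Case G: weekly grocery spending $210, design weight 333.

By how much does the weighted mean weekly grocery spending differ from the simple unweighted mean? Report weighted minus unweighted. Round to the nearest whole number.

Unweighted sum = 250 + 325 + 345 + 140 + 415 + 420 + 210 = 2105
Unweighted mean = 2105 / 7 = 300.71429
Weighted sum = 250×348 + 325×537 + 345×572 + 140×181 + 415×959 + 420×781 + 210×333
  = 87000 + 174525 + 197340 + 25340 + 397985 + 328020 + 69930 = 1280140
Sum of weights = 348 + 537 + 572 + 181 + 959 + 781 + 333 = 3711
Weighted mean = 1280140 / 3711 = 344.95823
Difference (weighted minus unweighted) = 44.243947

44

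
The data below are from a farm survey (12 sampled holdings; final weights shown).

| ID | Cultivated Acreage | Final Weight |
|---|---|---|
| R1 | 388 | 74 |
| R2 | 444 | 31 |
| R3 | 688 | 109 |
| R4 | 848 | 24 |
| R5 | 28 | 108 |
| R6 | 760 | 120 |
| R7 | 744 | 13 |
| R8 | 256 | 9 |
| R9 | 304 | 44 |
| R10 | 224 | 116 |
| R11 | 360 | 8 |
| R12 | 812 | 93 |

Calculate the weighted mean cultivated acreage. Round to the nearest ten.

Weighted sum = 388×74 + 444×31 + 688×109 + 848×24 + 28×108 + 760×120 + 744×13 + 256×9 + 304×44 + 224×116 + 360×8 + 812×93
  = 28712 + 13764 + 74992 + 20352 + 3024 + 91200 + 9672 + 2304 + 13376 + 25984 + 2880 + 75516 = 361776
Sum of weights = 74 + 31 + 109 + 24 + 108 + 120 + 13 + 9 + 44 + 116 + 8 + 93 = 749
Weighted mean = 361776 / 749 = 483.01202

480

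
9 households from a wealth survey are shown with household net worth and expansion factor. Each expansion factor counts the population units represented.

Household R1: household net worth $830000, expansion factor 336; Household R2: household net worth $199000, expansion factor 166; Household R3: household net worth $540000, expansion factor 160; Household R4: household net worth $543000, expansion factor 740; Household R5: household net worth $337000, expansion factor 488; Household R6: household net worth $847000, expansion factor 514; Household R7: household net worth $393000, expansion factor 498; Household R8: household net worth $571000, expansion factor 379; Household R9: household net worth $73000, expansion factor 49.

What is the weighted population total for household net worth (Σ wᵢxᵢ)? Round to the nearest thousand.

Weighted total = 830000×336 + 199000×166 + 540000×160 + 543000×740 + 337000×488 + 847000×514 + 393000×498 + 571000×379 + 73000×49
  = 278880000 + 33034000 + 86400000 + 401820000 + 164456000 + 435358000 + 195714000 + 216409000 + 3577000 = 1815648000

1815648000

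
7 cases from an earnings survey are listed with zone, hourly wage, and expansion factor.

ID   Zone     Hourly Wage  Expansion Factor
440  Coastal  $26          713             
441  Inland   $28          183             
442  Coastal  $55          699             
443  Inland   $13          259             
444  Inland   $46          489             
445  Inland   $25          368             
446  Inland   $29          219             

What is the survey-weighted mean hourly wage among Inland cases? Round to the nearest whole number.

Inland rows: 441, 443, 444, 445, 446
Weighted sum = 28×183 + 13×259 + 46×489 + 25×368 + 29×219
  = 46536
Sum of weights = 1518
Weighted mean = 46536 / 1518 = 30.656126

31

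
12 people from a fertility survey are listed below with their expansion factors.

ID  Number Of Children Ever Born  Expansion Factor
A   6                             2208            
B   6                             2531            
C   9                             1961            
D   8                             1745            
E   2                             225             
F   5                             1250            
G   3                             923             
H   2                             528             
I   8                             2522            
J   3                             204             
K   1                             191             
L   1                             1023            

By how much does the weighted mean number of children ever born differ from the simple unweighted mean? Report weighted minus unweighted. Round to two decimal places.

1.55

Unweighted sum = 6 + 6 + 9 + 8 + 2 + 5 + 3 + 2 + 8 + 3 + 1 + 1 = 54
Unweighted mean = 54 / 12 = 4.5
Weighted sum = 6×2208 + 6×2531 + 9×1961 + 8×1745 + 2×225 + 5×1250 + 3×923 + 2×528 + 8×2522 + 3×204 + 1×191 + 1×1023
  = 92570
Sum of weights = 2208 + 2531 + 1961 + 1745 + 225 + 1250 + 923 + 528 + 2522 + 204 + 191 + 1023 = 15311
Weighted mean = 92570 / 15311 = 6.04598
Difference (weighted minus unweighted) = 1.54598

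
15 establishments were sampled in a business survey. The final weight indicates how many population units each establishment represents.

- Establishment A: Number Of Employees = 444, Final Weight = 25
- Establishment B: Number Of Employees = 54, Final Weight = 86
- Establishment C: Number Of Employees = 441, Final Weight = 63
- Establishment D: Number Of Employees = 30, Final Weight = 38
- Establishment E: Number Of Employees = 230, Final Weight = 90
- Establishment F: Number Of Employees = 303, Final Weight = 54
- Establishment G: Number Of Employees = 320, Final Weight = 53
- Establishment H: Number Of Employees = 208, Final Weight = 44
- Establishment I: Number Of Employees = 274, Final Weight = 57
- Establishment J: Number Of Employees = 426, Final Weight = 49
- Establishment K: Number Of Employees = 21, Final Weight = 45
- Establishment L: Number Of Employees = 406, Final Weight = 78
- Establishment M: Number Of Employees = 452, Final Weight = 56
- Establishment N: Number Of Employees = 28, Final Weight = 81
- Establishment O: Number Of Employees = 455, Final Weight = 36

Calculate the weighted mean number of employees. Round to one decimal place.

Weighted sum = 220906
Sum of weights = 855
Weighted mean = 220906 / 855 = 258.36959

258.4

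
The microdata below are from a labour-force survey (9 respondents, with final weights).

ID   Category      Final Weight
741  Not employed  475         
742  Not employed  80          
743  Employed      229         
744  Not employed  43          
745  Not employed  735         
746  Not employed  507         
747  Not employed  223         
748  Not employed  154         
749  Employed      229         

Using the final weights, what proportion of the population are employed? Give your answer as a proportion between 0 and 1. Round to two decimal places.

Sum of weights for 'Employed' = 229 + 229 = 458
Total weight = 475 + 80 + 229 + 43 + 735 + 507 + 223 + 154 + 229 = 2675
Weighted proportion = 458 / 2675 = 0.17121495

0.17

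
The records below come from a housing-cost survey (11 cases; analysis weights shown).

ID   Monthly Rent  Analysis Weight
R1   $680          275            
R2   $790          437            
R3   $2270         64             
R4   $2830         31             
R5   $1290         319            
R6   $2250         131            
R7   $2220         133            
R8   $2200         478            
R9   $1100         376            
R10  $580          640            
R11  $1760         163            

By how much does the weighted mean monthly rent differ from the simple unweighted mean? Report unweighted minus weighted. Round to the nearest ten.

Unweighted sum = 680 + 790 + 2270 + 2830 + 1290 + 2250 + 2220 + 2200 + 1100 + 580 + 1760 = 17970
Unweighted mean = 17970 / 11 = 1633.6364
Weighted sum = 680×275 + 790×437 + 2270×64 + 2830×31 + 1290×319 + 2250×131 + 2220×133 + 2200×478 + 1100×376 + 580×640 + 1760×163
  = 3890040
Sum of weights = 3047
Weighted mean = 3890040 / 3047 = 1276.6787
Difference (unweighted minus weighted) = 356.95766

360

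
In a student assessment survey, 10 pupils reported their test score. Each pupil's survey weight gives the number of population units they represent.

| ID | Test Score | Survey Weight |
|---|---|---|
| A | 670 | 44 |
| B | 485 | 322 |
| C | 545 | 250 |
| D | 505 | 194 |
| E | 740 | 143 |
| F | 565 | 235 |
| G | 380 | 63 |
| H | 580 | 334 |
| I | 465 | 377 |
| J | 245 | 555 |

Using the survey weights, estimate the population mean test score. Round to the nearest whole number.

472

Weighted sum = 670×44 + 485×322 + 545×250 + 505×194 + 740×143 + 565×235 + 380×63 + 580×334 + 465×377 + 245×555
  = 29480 + 156170 + 136250 + 97970 + 105820 + 132775 + 23940 + 193720 + 175305 + 135975 = 1187405
Sum of weights = 2517
Weighted mean = 1187405 / 2517 = 471.75407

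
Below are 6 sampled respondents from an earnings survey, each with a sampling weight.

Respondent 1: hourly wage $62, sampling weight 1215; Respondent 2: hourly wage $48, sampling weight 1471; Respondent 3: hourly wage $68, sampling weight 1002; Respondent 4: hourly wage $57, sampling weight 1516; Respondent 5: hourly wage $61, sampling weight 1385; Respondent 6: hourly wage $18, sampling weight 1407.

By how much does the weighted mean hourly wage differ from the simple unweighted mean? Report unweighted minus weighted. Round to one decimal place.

1.0

Unweighted sum = 62 + 48 + 68 + 57 + 61 + 18 = 314
Unweighted mean = 314 / 6 = 52.333333
Weighted sum = 62×1215 + 48×1471 + 68×1002 + 57×1516 + 61×1385 + 18×1407
  = 75330 + 70608 + 68136 + 86412 + 84485 + 25326 = 410297
Sum of weights = 7996
Weighted mean = 410297 / 7996 = 51.312781
Difference (unweighted minus weighted) = 1.0205519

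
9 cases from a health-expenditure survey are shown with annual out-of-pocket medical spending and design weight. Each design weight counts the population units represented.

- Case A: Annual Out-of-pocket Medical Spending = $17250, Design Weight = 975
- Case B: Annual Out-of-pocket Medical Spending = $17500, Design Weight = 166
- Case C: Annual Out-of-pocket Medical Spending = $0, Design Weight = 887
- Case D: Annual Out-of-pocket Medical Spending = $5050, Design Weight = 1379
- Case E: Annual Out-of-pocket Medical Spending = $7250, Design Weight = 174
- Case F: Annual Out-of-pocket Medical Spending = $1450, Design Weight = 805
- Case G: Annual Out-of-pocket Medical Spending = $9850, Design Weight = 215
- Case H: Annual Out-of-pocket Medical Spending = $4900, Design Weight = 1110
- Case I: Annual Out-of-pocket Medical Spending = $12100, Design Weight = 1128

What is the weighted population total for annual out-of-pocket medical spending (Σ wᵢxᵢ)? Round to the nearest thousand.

50322000

Weighted total = 17250×975 + 17500×166 + 0×887 + 5050×1379 + 7250×174 + 1450×805 + 9850×215 + 4900×1110 + 12100×1128
  = 16818750 + 2905000 + 0 + 6963950 + 1261500 + 1167250 + 2117750 + 5439000 + 13648800 = 50322000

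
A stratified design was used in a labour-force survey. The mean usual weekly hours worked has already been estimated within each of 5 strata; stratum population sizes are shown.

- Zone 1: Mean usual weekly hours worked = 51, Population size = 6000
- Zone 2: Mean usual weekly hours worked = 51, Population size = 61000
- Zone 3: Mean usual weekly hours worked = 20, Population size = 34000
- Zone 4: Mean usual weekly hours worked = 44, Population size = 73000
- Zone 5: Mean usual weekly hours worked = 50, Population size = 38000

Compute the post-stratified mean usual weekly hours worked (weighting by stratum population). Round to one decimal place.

Σ Nₕ·x̄ₕ = 51×6000 + 51×61000 + 20×34000 + 44×73000 + 50×38000
  = 9209000
Σ Nₕ = 6000 + 61000 + 34000 + 73000 + 38000 = 212000
Overall mean = 9209000 / 212000 = 43.438679

43.4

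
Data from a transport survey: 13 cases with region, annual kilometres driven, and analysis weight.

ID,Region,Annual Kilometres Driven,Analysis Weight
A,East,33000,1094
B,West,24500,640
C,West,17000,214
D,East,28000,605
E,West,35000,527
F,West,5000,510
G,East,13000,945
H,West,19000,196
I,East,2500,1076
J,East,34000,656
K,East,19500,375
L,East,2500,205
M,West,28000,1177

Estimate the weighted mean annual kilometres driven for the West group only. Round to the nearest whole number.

West rows: B, C, E, F, H, M
Weighted sum = 24500×640 + 17000×214 + 35000×527 + 5000×510 + 19000×196 + 28000×1177
  = 15680000 + 3638000 + 18445000 + 2550000 + 3724000 + 32956000 = 76993000
Sum of weights = 640 + 214 + 527 + 510 + 196 + 1177 = 3264
Weighted mean = 76993000 / 3264 = 23588.542

23589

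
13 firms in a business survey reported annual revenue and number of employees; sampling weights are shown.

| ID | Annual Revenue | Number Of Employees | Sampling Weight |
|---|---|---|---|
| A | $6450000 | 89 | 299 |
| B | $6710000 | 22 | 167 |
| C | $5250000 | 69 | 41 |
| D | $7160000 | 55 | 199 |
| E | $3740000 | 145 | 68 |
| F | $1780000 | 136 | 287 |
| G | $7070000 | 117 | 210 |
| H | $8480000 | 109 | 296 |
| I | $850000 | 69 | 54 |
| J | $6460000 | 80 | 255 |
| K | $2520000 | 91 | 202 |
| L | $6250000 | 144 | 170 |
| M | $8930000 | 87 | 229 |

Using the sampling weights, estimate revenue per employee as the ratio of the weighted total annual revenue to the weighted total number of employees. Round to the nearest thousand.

Σ wᵢ·y = 14758880000
Σ wᵢ·x = 236696
Ratio = 14758880000 / 236696 = 62353.736

62000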